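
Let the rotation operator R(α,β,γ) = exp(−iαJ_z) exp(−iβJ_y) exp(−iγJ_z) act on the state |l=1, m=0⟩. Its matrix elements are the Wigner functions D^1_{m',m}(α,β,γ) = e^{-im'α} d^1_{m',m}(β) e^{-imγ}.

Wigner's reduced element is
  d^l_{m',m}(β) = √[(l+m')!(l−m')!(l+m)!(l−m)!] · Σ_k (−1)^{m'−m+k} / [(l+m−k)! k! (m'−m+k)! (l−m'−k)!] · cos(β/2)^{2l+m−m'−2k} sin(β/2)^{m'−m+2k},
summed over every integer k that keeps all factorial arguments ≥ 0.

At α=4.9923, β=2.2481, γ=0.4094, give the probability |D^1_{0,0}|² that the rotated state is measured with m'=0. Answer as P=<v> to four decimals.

P=0.3927

D^1_{0,0}(4.9923,2.2481,0.4094) = e^{-i·0·4.9923}·d^1_{0,0}(2.2481)·e^{-i·0·0.4094}. Compute d first:
c=cos(2.2481/2)=0.432033, s=sin(2.2481/2)=0.901858; N=√[1·1·1·1]=1.000000
Admissible k: 0..1 (factorial args all ≥0)
  k=0: (−1)^0·1.0000/(1)·0.4320^2·0.9019^0 = +0.186653
  k=1: (−1)^1·1.0000/(1)·0.4320^0·0.9019^2 = -0.813347
d^1_{0,0}(2.2481) = +0.186653 -0.813347 = -0.626694
|D^1_{0,0}|² = |d^1_{0,0}(β)|² = (-0.626694)² = 0.392746 (the z-rotation phases have unit modulus)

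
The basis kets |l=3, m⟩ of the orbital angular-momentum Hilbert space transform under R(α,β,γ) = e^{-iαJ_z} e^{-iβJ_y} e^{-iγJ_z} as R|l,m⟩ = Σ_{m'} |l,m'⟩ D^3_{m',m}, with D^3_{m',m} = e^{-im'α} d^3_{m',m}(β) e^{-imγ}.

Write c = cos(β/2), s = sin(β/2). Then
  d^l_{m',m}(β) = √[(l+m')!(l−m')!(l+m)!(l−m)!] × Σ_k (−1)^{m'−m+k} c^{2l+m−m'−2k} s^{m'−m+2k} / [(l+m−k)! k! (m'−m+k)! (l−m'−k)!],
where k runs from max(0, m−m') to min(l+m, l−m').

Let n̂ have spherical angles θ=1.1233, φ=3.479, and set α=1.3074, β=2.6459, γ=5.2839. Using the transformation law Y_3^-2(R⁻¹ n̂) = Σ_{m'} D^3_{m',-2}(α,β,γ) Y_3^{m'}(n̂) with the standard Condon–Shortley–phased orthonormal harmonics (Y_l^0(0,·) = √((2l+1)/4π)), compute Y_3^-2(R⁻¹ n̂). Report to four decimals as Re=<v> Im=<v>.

Re=0.0784 Im=-0.3816

Need the full column D^3_{m',-2} for m'=−3..3 at α=1.3074, β=2.6459, γ=5.2839.
cos(β/2)=0.245317, sin(β/2)=0.969443
d^3_{-3,-2}: single k=1 term ⇒ +0.002110;  D = -0.000729+0.001980i
d^3_{-2,-2}: k∈[0..1] ⇒ +0.000218 -0.017019 = -0.016801;  D = -0.013710-0.009710i
d^3_{-1,-2}: k∈[0..1] ⇒ -0.002724 +0.085070 = +0.082347;  D = +0.063448-0.052491i
d^3_{0,-2}: k∈[0..1] ⇒ +0.018643 -0.291141 = -0.272498;  D = +0.113045+0.247944i
d^3_{1,-2}: k∈[0..1] ⇒ -0.085070 +0.664261 = +0.579190;  D = -0.571383+0.094778i
d^3_{2,-2}: k∈[0..1] ⇒ +0.265774 -0.830106 = -0.564332;  D = +0.055788-0.561568i
d^3_{3,-2}: single k=0 term ⇒ -0.514534;  D = -0.481112-0.182419i
Y_3^{m'}(θ=1.1233,φ=3.479) and Σ D·Y over m':
  (-0.0007+0.0020i)·(-0.1620+0.2592i)  (-0.0137-0.0097i)·(+0.2806-0.2245i)  (+0.0634-0.0525i)·(+0.0175-0.0062i)  (+0.1130+0.2479i)·(-0.3333+0.0000i)  (-0.5714+0.0948i)·(-0.0175-0.0062i)  (+0.0558-0.5616i)·(+0.2806+0.2245i)  (-0.4811-0.1824i)·(+0.1620+0.2592i)
Y_3^-2(R⁻¹ n̂) = +0.078399-0.381600i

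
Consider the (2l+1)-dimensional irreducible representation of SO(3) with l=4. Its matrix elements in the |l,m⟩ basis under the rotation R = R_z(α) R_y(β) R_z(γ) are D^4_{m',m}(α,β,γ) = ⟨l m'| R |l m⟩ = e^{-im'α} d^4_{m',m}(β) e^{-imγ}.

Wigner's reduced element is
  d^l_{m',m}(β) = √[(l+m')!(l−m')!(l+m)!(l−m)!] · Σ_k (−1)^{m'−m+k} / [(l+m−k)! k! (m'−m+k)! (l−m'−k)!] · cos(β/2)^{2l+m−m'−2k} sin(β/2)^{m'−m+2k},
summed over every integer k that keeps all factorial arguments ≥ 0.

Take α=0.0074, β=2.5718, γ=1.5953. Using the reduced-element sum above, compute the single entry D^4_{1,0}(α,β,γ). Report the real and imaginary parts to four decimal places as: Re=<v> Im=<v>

Re=0.4984 Im=-0.0037

D^4_{1,0}(0.0074,2.5718,1.5953) = e^{-i·1·0.0074}·d^4_{1,0}(2.5718)·e^{-i·0·1.5953}. Compute d first:
Half-angle: c=0.281058, s=0.959691. N=√(120·6·24·24)=643.987578
k: max(0,(0)−(1))=0 … min(4+(0),4−(1))=3
  k=0: (−1)^1·643.9876/(144)·0.2811^7·0.9597^1 = -0.000595
  k=1: (−1)^2·643.9876/(24)·0.2811^5·0.9597^3 = +0.041595
  k=2: (−1)^3·643.9876/(24)·0.2811^3·0.9597^5 = -0.484965
  k=3: (−1)^4·643.9876/(144)·0.2811^1·0.9597^7 = +0.942389
d^4_{1,0}(2.5718) = -0.000595 +0.041595 -0.484965 +0.942389 = +0.498424
Attach z-rotation phases: D = e^{-i(1)(0.0074)}·(+0.498424)·e^{-i(0)(1.5953)} = +0.498410-0.003688i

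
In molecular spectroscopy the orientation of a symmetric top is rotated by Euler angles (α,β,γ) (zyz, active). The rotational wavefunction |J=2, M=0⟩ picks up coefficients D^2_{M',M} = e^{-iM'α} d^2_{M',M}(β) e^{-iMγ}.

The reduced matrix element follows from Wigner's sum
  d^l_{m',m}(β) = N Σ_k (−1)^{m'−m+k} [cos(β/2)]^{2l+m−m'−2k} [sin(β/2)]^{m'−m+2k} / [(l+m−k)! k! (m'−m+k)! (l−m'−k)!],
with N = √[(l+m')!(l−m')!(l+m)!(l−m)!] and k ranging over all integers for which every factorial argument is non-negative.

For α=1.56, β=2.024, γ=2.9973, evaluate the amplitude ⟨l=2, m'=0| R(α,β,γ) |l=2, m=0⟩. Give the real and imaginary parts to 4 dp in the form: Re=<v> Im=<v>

Re=-0.2124 Im=0.0000

First d^2_{0,0}(β=2.024), then the phase factors e^{-i(0)α} and e^{-i(0)γ}:
Half-angle: c=0.530166, s=0.847894. N=√(2·2·2·2)=4.000000
k: max(0,(0)−(0))=0 … min(2+(0),2−(0))=2
  k=0: (−1)^0·4.0000/(4)·0.5302^4·0.8479^0 = +0.079004
  k=1: (−1)^1·4.0000/(1)·0.5302^2·0.8479^2 = -0.808289
  k=2: (−1)^2·4.0000/(4)·0.5302^0·0.8479^4 = +0.516852
d^2_{0,0}(2.024) = +0.079004 -0.808289 +0.516852 = -0.212434
D = (+1.000000+0.000000i)·(-0.212434)·(+1.000000+0.000000i) = -0.212434+0.000000i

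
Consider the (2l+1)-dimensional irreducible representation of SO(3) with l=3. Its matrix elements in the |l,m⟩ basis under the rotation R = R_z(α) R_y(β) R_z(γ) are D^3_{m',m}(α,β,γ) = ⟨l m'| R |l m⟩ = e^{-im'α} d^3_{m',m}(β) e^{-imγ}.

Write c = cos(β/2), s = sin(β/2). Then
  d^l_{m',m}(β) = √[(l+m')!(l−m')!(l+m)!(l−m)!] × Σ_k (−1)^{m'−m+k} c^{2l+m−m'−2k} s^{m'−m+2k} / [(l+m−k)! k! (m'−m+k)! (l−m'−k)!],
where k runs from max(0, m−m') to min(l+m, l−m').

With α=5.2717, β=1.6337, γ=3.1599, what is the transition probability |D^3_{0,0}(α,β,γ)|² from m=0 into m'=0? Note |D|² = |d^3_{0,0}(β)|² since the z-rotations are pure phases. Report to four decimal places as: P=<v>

D^3_{0,0}(5.2717,1.6337,3.1599) = e^{-i·0·5.2717}·d^3_{0,0}(1.6337)·e^{-i·0·3.1599}. Compute d first:
With c≡cos(β/2)=0.684521 and s≡sin(β/2)=0.728993, N=[6·6·6·6]^{1/2}=36.000000
k: max(0,(0)−(0))=0 … min(3+(0),3−(0))=3
  k=0: (−1)^0·36.0000/(36)·0.6845^6·0.7290^0 = +0.102877
  k=1: (−1)^1·36.0000/(4)·0.6845^4·0.7290^2 = -1.050114
  k=2: (−1)^2·36.0000/(4)·0.6845^2·0.7290^4 = +1.190995
  k=3: (−1)^3·36.0000/(36)·0.6845^0·0.7290^6 = -0.150086
d^3_{0,0}(1.6337) = +0.102877 -1.050114 +1.190995 -0.150086 = +0.093672
|D^3_{0,0}|² = |d^3_{0,0}(β)|² = (+0.093672)² = 0.008774 (the z-rotation phases have unit modulus)

P=0.0088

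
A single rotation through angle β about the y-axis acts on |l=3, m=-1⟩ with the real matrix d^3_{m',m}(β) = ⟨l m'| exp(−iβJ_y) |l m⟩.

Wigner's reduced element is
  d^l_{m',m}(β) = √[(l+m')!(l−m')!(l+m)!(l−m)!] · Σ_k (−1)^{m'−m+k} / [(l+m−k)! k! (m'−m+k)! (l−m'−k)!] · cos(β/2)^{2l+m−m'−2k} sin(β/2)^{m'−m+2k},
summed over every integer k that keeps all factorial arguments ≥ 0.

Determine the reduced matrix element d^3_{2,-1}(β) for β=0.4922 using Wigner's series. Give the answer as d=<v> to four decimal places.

d=-0.0808

d^3_{2,-1}(β=0.4922) via Wigner's sum:
Half-angle: c=0.969870, s=0.243623. N=√(120·1·2·24)=75.894664
k∈{0,1} keeps every argument non-negative
  k=0: (−1)^3·75.8947/(12)·0.9699^3·0.2436^3 = -0.083431
  k=1: (−1)^4·75.8947/(24)·0.9699^1·0.2436^5 = +0.002632
d^3_{2,-1}(0.4922) = -0.083431 +0.002632 = -0.080799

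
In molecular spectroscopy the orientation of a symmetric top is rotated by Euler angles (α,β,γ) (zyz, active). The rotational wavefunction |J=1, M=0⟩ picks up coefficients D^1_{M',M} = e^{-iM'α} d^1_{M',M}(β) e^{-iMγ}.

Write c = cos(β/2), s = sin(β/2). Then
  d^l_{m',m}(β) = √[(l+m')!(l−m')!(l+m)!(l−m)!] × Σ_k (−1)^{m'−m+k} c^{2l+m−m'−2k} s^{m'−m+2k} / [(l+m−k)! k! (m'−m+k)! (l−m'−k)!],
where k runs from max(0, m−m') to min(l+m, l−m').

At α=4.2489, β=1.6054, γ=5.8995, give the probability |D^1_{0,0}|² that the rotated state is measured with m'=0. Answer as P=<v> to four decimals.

D^1_{0,0}(4.2489,1.6054,5.8995) = e^{-i·0·4.2489}·d^1_{0,0}(1.6054)·e^{-i·0·5.8995}. Compute d first:
Half-angle: c=0.694767, s=0.719235. N=√(1·1·1·1)=1.000000
k∈{0,1} keeps every argument non-negative
  k=0: (−1)^0·1.0000/(1)·0.6948^2·0.7192^0 = +0.482702
  k=1: (−1)^1·1.0000/(1)·0.6948^0·0.7192^2 = -0.517298
d^1_{0,0}(1.6054) = +0.482702 -0.517298 = -0.034597
|D^1_{0,0}|² = |d^1_{0,0}(β)|² = (-0.034597)² = 0.001197 (the z-rotation phases have unit modulus)

P=0.0012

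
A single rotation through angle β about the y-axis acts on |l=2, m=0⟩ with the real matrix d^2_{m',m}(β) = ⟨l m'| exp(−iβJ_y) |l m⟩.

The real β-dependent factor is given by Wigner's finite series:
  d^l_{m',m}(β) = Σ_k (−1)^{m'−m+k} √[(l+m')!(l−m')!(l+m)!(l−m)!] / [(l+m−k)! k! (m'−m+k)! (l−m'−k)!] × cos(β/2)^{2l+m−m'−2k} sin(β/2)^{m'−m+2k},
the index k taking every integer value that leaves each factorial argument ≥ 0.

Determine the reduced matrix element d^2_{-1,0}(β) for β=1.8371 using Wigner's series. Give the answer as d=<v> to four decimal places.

d^2_{-1,0}(β=1.8371) via Wigner's sum:
With c≡cos(β/2)=0.606973 and s≡sin(β/2)=0.794722, N=[1·6·2·2]^{1/2}=4.898979
k: max(0,(0)−(-1))=1 … min(2+(0),2−(-1))=2
  k=1: (−1)^0·4.8990/(2)·0.6070^3·0.7947^1 = +0.435311
  k=2: (−1)^1·4.8990/(2)·0.6070^1·0.7947^3 = -0.746262
d^2_{-1,0}(1.8371) = +0.435311 -0.746262 = -0.310951

d=-0.3110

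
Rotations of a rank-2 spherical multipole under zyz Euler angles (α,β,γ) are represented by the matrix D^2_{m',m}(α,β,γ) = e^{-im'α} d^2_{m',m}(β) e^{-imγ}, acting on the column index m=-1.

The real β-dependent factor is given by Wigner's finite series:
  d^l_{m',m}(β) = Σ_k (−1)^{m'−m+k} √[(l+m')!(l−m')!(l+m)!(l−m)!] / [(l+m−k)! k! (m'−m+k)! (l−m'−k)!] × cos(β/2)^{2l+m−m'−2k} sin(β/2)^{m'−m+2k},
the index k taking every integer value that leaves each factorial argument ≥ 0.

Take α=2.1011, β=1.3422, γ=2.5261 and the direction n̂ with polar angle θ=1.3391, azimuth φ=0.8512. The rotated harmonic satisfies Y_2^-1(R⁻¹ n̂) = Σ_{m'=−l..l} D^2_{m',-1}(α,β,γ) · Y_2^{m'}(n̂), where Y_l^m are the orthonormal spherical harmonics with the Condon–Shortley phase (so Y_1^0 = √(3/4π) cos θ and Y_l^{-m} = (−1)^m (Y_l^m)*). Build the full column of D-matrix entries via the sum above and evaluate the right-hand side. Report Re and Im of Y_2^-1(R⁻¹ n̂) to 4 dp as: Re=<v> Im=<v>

Need the full column D^2_{m',-1} for m'=−2..2 at α=2.1011, β=1.3422, γ=2.5261.
cos(β/2)=0.783138, sin(β/2)=0.621848
d^2_{-2,-1}: single k=1 term ⇒ +0.597350;  D = +0.539145+0.257196i
d^2_{-1,-1}: k∈[0..1] ⇒ +0.376143 -0.711486 = -0.335342;  D = +0.028533+0.334126i
d^2_{0,-1}: k∈[0..1] ⇒ -0.731602 +0.461282 = -0.270320;  D = +0.220713-0.156072i
d^2_{1,-1}: k∈[0..1] ⇒ +0.711486 -0.149533 = +0.561953;  D = +0.511961+0.231705i
d^2_{2,-1}: single k=0 term ⇒ -0.376635;  D = +0.039588+0.374549i
Y_2^{m'}(θ=1.3391,φ=0.8512) and Σ D·Y over m':
  (+0.5391+0.2572i)·(-0.0480-0.3627i)  (+0.0285+0.3341i)·(+0.1138-0.1299i)  (+0.2207-0.1561i)·(-0.2655+0.0000i)  (+0.5120+0.2317i)·(-0.1138-0.1299i)  (+0.0396+0.3745i)·(-0.0480+0.3627i)
Y_2^-1(R⁻¹ n̂) = -0.110495-0.228636i

Re=-0.1105 Im=-0.2286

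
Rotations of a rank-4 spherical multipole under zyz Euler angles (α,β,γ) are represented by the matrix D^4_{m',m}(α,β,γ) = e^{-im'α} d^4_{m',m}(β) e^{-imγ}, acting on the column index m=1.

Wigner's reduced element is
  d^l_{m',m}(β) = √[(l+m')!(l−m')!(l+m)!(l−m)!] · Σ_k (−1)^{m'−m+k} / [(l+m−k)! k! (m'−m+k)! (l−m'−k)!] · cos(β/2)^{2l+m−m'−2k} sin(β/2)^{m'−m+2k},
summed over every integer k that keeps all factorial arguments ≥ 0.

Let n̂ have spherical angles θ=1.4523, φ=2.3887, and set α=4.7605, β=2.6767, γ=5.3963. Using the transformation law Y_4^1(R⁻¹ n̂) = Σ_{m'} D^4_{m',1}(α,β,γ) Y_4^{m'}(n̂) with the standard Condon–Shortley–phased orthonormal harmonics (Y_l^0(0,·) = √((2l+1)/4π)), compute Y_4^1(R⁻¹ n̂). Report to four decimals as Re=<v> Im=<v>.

Re=-0.3157 Im=-0.0057

Need the full column D^4_{m',1} for m'=−4..4 at α=4.7605, β=2.6767, γ=5.3963.
cos(β/2)=0.230359, sin(β/2)=0.973106
d^4_{-4,1}: single k=5 term ⇒ +0.079819;  D = +0.037668+0.070372i
d^4_{-3,1}: k∈[4..5] ⇒ +0.033402 -0.357635 = -0.324233;  D = +0.278167-0.166582i
d^4_{-2,1}: k∈[3..5] ⇒ +0.008453 -0.226267 +0.807535 = +0.589721;  D = -0.326965-0.490780i
d^4_{-1,1}: k∈[2..5] ⇒ +0.001415 -0.075750 +0.675867 -0.804045 = -0.202513;  D = -0.162941+0.120257i
d^4_{0,1}: k∈[1..4] ⇒ +0.000150 -0.016039 +0.286207 -0.851217 = -0.580898;  D = -0.367029-0.450259i
d^4_{1,1}: k∈[0..3] ⇒ +0.000008 -0.002122 +0.075750 -0.450578 = -0.376943;  D = +0.280379-0.251939i
d^4_{2,1}: k∈[0..2] ⇒ -0.000142 +0.012680 -0.150844 = -0.138307;  D = +0.097281+0.098311i
d^4_{3,1}: k∈[0..1] ⇒ +0.001123 -0.033402 = -0.032279;  D = -0.021826+0.023782i
d^4_{4,1}: single k=0 term ⇒ -0.004473;  D = -0.003437-0.002863i
Y_4^{m'}(θ=1.4523,φ=2.3887) and Σ D·Y over m':
  (+0.0377+0.0704i)·(-0.4266+0.0558i)  (+0.2782-0.1666i)·(+0.0920-0.1119i)  (-0.3270-0.4908i)·(-0.0193-0.2970i)  (-0.1629+0.1203i)·(+0.1176+0.1102i)  (-0.3670-0.4503i)·(+0.2737+0.0000i)  (+0.2804-0.2519i)·(-0.1176+0.1102i)  (+0.0973+0.0983i)·(-0.0193+0.2970i)  (-0.0218+0.0238i)·(-0.0920-0.1119i)  (-0.0034-0.0029i)·(-0.4266-0.0558i)
Y_4^1(R⁻¹ n̂) = -0.315662-0.005676i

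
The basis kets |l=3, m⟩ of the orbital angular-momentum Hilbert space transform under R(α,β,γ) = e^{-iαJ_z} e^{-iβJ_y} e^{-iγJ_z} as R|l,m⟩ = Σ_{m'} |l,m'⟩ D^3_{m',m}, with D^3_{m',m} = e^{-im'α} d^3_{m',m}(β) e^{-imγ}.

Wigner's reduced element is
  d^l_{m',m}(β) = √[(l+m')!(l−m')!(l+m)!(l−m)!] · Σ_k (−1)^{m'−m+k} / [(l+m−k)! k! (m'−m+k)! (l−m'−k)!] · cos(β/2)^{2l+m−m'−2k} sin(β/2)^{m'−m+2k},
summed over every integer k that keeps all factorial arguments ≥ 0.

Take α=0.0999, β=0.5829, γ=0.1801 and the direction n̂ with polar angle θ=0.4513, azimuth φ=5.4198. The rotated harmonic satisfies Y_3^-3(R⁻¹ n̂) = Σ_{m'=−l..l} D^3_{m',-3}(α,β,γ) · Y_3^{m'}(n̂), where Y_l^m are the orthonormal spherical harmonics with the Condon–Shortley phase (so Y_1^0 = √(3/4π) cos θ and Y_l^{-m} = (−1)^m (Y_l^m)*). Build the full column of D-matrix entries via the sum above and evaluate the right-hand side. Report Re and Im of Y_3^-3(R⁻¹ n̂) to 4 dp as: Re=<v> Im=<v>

Need the full column D^3_{m',-3} for m'=−3..3 at α=0.0999, β=0.5829, γ=0.1801.
cos(β/2)=0.957828, sin(β/2)=0.287341
d^3_{-3,-3}: single k=0 term ⇒ +0.772193;  D = +0.515410+0.575008i
d^3_{-2,-3}: single k=0 term ⇒ -0.567430;  D = -0.418991-0.382653i
d^3_{-1,-3}: single k=0 term ⇒ +0.269149;  D = +0.215851+0.160778i
d^3_{0,-3}: single k=0 term ⇒ -0.093234;  D = -0.079953-0.047959i
d^3_{1,-3}: single k=0 term ⇒ +0.024222;  D = +0.021911+0.010326i
d^3_{2,-3}: single k=0 term ⇒ -0.004596;  D = -0.004332-0.001535i
d^3_{3,-3}: single k=0 term ⇒ +0.000563;  D = +0.000547+0.000134i
Y_3^{m'}(θ=0.4513,φ=5.4198) and Σ D·Y over m':
  (+0.5154+0.5750i)·(-0.0295+0.0181i)  (-0.4190-0.3827i)·(-0.0272+0.1728i)  (+0.2159+0.1608i)·(+0.2793+0.3266i)  (-0.0800-0.0480i)·(+0.3522+0.0000i)  (+0.0219+0.0103i)·(-0.2793+0.3266i)  (-0.0043-0.0015i)·(-0.0272-0.1728i)  (+0.0005+0.0001i)·(+0.0295+0.0181i)
Y_3^-3(R⁻¹ n̂) = +0.021869+0.033975i

Re=0.0219 Im=0.0340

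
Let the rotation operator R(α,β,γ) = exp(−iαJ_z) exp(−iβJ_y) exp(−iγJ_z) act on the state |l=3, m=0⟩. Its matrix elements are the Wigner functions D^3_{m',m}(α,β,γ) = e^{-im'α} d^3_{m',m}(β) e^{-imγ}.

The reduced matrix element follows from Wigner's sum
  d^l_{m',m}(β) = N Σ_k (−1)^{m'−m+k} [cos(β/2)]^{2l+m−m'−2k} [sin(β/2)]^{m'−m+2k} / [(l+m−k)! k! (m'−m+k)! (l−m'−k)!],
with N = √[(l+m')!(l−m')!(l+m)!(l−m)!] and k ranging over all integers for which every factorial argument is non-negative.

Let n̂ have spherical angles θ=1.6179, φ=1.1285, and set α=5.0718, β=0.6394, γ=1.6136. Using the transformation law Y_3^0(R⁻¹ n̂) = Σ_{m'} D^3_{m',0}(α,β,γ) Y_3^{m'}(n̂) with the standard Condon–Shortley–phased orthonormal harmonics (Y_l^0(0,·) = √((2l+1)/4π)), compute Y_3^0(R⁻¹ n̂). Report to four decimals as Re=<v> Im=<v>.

Re=0.3337 Im=0.0000

Need the full column D^3_{m',0} for m'=−3..3 at α=5.0718, β=0.6394, γ=1.6136.
cos(β/2)=0.949330, sin(β/2)=0.314282
d^3_{-3,0}: single k=3 term ⇒ +0.118775;  D = -0.104655+0.056167i
d^3_{-2,0}: k∈[2..3] ⇒ +0.439407 -0.048158 = +0.391249;  D = -0.294447-0.257637i
d^3_{-1,0}: k∈[1..3] ⇒ +0.839451 -0.276007 +0.010083 = +0.573527;  D = +0.201723-0.536881i
d^3_{0,0}: k∈[0..3] ⇒ +0.731986 -0.722020 +0.079132 -0.000964 = +0.088134;  D = +0.088134+0.000000i
d^3_{1,0}: k∈[0..2] ⇒ -0.839451 +0.276007 -0.010083 = -0.573527;  D = -0.201723-0.536881i
d^3_{2,0}: k∈[0..1] ⇒ +0.439407 -0.048158 = +0.391249;  D = -0.294447+0.257637i
d^3_{3,0}: single k=0 term ⇒ -0.118775;  D = +0.104655+0.056167i
Y_3^{m'}(θ=1.6179,φ=1.1285) and Σ D·Y over m':
  (-0.1047+0.0562i)·(-0.4035+0.1004i)  (-0.2944-0.2576i)·(+0.0304+0.0371i)  (+0.2017-0.5369i)·(-0.1366+0.2885i)  (+0.0881+0.0000i)·(+0.0525+0.0000i)  (-0.2017-0.5369i)·(+0.1366+0.2885i)  (-0.2944+0.2576i)·(+0.0304-0.0371i)  (+0.1047+0.0562i)·(+0.4035+0.1004i)
Y_3^0(R⁻¹ n̂) = +0.333713+0.000000i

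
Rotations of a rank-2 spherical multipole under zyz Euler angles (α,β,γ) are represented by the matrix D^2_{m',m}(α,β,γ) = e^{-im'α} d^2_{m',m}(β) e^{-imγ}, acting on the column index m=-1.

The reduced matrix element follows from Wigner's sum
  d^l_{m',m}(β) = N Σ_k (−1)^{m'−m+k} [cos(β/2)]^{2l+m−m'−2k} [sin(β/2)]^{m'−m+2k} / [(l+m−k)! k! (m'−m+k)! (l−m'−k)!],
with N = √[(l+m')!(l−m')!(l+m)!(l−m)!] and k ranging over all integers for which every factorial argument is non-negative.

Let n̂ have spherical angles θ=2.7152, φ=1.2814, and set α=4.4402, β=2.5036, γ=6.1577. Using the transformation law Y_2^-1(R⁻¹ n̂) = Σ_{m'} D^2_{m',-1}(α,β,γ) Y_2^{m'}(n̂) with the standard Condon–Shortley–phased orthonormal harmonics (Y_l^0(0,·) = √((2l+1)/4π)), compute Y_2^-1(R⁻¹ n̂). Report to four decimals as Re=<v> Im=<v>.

Need the full column D^2_{m',-1} for m'=−2..2 at α=4.4402, β=2.5036, γ=6.1577.
cos(β/2)=0.313614, sin(β/2)=0.949551
d^2_{-2,-1}: single k=1 term ⇒ +0.058578;  D = -0.045920+0.036370i
d^2_{-1,-1}: k∈[0..1] ⇒ +0.009673 -0.266040 = -0.256367;  D = +0.099285+0.236361i
d^2_{0,-1}: k∈[0..1] ⇒ -0.071743 +0.657696 = +0.585953;  D = +0.581346-0.073336i
d^2_{1,-1}: k∈[0..1] ⇒ +0.266040 -0.812966 = -0.546926;  D = +0.079949-0.541051i
d^2_{2,-1}: single k=0 term ⇒ -0.537006;  D = +0.490577+0.218427i
Y_2^{m'}(θ=2.7152,φ=1.2814) and Σ D·Y over m':
  (-0.0459+0.0364i)·(-0.0553-0.0361i)  (+0.0993+0.2364i)·(-0.0830+0.2788i)  (+0.5813-0.0733i)·(+0.4689+0.0000i)  (+0.0799-0.5411i)·(+0.0830+0.2788i)  (+0.4906+0.2184i)·(-0.0553+0.0361i)
Y_2^-1(R⁻¹ n̂) = +0.324784-0.043659i

Re=0.3248 Im=-0.0437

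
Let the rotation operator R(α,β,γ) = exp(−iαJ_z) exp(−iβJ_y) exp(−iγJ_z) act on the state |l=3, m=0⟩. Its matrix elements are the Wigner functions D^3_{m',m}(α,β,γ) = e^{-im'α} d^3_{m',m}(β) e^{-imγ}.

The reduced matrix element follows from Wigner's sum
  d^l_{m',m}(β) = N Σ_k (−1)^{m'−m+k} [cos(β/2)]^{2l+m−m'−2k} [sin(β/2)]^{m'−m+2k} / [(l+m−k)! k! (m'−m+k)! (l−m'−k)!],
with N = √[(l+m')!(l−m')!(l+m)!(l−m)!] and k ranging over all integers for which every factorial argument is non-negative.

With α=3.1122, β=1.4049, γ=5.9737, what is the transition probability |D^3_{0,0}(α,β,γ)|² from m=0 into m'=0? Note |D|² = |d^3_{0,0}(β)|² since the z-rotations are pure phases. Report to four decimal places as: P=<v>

D^3_{0,0}(3.1122,1.4049,5.9737) = e^{-i·0·3.1122}·d^3_{0,0}(1.4049)·e^{-i·0·5.9737}. Compute d first:
Half-angle: c=0.763262, s=0.646090. N=√(6·6·6·6)=36.000000
k: max(0,(0)−(0))=0 … min(3+(0),3−(0))=3
  k=0: (−1)^0·36.0000/(36)·0.7633^6·0.6461^0 = +0.197715
  k=1: (−1)^1·36.0000/(4)·0.7633^4·0.6461^2 = -1.275033
  k=2: (−1)^2·36.0000/(4)·0.7633^2·0.6461^4 = +0.913609
  k=3: (−1)^3·36.0000/(36)·0.7633^0·0.6461^6 = -0.072737
d^3_{0,0}(1.4049) = +0.197715 -1.275033 +0.913609 -0.072737 = -0.236446
|D^3_{0,0}|² = |d^3_{0,0}(β)|² = (-0.236446)² = 0.055907 (the z-rotation phases have unit modulus)

P=0.0559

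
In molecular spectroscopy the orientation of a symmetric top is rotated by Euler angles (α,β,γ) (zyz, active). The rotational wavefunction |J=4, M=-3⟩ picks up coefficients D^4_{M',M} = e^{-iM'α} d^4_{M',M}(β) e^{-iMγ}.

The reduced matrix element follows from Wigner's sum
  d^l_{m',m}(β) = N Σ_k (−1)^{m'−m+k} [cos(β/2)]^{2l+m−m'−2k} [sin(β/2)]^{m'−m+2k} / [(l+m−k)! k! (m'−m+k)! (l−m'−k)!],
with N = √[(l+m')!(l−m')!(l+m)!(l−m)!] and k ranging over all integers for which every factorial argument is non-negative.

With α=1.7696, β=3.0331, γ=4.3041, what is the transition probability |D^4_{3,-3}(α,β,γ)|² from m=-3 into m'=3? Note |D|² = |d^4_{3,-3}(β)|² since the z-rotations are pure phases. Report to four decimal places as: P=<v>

P=0.9368

Split into d^4_{3,-3}(β=3.0331) × two z-phases.
With c≡cos(β/2)=0.054220 and s≡sin(β/2)=0.998529, N=[5040·1·1·5040]^{1/2}=5040.000000
Admissible k: 0..1 (factorial args all ≥0)
  k=0: (−1)^6·5040.0000/(720)·0.0542^2·0.9985^6 = +0.020397
  k=1: (−1)^7·5040.0000/(5040)·0.0542^0·0.9985^8 = -0.988293
d^4_{3,-3}(3.0331) = +0.020397 -0.988293 = -0.967895
|D^4_{3,-3}|² = |d^4_{3,-3}(β)|² = (-0.967895)² = 0.936821 (the z-rotation phases have unit modulus)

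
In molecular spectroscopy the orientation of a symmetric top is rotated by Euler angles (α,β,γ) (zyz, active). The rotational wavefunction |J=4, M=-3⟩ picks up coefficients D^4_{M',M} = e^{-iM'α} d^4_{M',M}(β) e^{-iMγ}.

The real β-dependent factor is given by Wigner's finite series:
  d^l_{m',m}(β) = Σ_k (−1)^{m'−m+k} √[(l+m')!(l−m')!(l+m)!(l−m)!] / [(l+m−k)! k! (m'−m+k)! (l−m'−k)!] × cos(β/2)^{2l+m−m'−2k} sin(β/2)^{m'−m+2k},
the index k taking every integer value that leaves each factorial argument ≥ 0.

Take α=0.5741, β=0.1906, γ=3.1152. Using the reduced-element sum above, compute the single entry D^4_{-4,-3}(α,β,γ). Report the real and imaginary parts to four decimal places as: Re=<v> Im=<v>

First d^4_{-4,-3}(β=0.1906), then the phase factors e^{-i(-4)α} and e^{-i(-3)γ}:
With c≡cos(β/2)=0.995462 and s≡sin(β/2)=0.095156, N=[1·40320·1·5040]^{1/2}=14255.272709
k∈{1} keeps every argument non-negative
  k=1: (−1)^0·14255.2727/(5040)·0.9955^7·0.0952^1 = +0.260708
d^4_{-4,-3}(0.1906) = +0.260708
Attach z-rotation phases: D = e^{-i(-4)(0.5741)}·(+0.260708)·e^{-i(-3)(3.1152)} = +0.157034-0.208108i

Re=0.1570 Im=-0.2081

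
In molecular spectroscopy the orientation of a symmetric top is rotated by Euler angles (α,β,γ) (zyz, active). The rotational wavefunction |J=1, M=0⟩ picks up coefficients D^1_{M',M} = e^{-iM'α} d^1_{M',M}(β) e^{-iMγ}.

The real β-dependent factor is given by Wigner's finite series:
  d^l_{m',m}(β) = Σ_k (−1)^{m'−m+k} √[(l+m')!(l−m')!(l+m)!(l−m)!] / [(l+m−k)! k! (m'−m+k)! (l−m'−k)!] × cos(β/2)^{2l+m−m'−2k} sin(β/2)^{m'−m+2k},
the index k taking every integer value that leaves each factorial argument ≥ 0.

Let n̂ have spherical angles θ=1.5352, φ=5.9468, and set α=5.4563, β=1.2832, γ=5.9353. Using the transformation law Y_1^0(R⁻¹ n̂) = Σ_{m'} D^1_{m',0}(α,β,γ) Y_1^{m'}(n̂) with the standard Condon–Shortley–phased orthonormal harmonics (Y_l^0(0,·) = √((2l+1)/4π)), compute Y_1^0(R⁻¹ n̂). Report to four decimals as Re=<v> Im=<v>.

Re=0.4180 Im=0.0000

Need the full column D^1_{m',0} for m'=−1..1 at α=5.4563, β=1.2832, γ=5.9353.
cos(β/2)=0.801139, sin(β/2)=0.598478
d^1_{-1,0}: single k=1 term ⇒ +0.678065;  D = +0.459166-0.498938i
d^1_{0,0}: k∈[0..1] ⇒ +0.641824 -0.358176 = +0.283648;  D = +0.283648+0.000000i
d^1_{1,0}: single k=0 term ⇒ -0.678065;  D = -0.459166-0.498938i
Y_1^{m'}(θ=1.5352,φ=5.9468) and Σ D·Y over m':
  (+0.4592-0.4989i)·(+0.3259+0.1140i)  (+0.2836+0.0000i)·(+0.0174+0.0000i)  (-0.4592-0.4989i)·(-0.3259+0.1140i)
Y_1^0(R⁻¹ n̂) = +0.417964+0.000000i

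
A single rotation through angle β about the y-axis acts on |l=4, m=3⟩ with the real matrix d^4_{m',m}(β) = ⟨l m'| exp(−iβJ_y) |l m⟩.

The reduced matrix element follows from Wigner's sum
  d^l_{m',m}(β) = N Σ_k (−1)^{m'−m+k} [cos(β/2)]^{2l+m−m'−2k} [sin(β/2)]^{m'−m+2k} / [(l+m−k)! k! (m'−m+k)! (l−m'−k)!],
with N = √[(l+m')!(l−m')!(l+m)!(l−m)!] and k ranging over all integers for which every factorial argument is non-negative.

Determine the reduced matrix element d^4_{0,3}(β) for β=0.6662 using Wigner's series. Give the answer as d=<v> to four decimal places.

d=0.2745

d^4_{0,3}(β=0.6662) via Wigner's sum:
With c≡cos(β/2)=0.945033 and s≡sin(β/2)=0.326974, N=[24·24·5040·1]^{1/2}=1703.830978
k: max(0,(3)−(0))=3 … min(4+(3),4−(0))=4
  k=3: (−1)^0·1703.8310/(144)·0.9450^5·0.3270^3 = +0.311774
  k=4: (−1)^1·1703.8310/(144)·0.9450^3·0.3270^5 = -0.037323
d^4_{0,3}(0.6662) = +0.311774 -0.037323 = +0.274451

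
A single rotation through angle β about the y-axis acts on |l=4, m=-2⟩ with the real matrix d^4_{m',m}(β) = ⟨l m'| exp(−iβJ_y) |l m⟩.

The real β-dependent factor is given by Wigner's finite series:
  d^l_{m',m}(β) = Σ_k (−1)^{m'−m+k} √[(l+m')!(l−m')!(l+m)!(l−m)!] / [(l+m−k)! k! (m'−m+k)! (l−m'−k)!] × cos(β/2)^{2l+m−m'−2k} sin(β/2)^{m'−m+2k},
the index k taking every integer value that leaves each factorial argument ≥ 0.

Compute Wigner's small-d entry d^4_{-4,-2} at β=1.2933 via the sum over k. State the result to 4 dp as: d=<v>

d=0.4965

d^4_{-4,-2}(β=1.2933) via Wigner's sum:
Half-angle: c=0.798107, s=0.602516. N=√(1·40320·2·720)=7619.763776
Admissible k: 2..2 (factorial args all ≥0)
  k=2: (−1)^0·7619.7638/(1440)·0.7981^6·0.6025^2 = +0.496458
d^4_{-4,-2}(1.2933) = +0.496458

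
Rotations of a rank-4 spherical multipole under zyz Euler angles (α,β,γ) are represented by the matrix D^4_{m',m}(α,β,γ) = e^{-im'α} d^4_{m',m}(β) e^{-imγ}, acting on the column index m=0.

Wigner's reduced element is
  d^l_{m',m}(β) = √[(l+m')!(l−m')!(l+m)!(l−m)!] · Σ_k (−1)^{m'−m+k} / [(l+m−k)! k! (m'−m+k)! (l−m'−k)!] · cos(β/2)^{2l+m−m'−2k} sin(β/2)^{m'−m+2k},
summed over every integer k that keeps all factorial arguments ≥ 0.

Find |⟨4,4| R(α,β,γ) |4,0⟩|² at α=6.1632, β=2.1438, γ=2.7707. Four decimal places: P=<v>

D^4_{4,0}(6.1632,2.1438,2.7707) = e^{-i·4·6.1632}·d^4_{4,0}(2.1438)·e^{-i·0·2.7707}. Compute d first:
With c≡cos(β/2)=0.478457 and s≡sin(β/2)=0.878111, N=[40320·1·24·24]^{1/2}=4819.161753
k∈{0} keeps every argument non-negative
  k=0: (−1)^4·4819.1618/(576)·0.4785^4·0.8781^4 = +0.260686
d^4_{4,0}(2.1438) = +0.260686
|D^4_{4,0}|² = |d^4_{4,0}(β)|² = (+0.260686)² = 0.067957 (the z-rotation phases have unit modulus)

P=0.0680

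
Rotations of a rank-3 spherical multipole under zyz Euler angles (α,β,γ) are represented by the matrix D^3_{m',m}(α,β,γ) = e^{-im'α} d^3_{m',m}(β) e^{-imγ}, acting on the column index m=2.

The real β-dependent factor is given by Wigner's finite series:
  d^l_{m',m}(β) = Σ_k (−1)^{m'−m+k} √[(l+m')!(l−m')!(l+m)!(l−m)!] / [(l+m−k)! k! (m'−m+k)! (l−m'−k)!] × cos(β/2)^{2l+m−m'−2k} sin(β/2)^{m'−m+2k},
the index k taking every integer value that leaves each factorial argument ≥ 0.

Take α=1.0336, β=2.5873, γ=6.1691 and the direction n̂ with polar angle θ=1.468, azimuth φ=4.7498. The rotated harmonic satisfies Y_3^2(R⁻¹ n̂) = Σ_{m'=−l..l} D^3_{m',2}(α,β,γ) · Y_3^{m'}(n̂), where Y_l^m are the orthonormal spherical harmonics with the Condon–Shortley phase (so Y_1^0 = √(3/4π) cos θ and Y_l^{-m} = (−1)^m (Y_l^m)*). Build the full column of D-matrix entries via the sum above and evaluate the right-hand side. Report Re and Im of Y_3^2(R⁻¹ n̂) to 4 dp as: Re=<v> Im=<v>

Re=-0.1587 Im=0.3551

Need the full column D^3_{m',2} for m'=−3..3 at α=1.0336, β=2.5873, γ=6.1691.
cos(β/2)=0.273612, sin(β/2)=0.961840
d^3_{-3,2}: single k=5 term ⇒ +0.551728;  D = -0.542071-0.102778i
d^3_{-2,2}: k∈[4..5] ⇒ +0.320370 -0.791804 = -0.471433;  D = +0.312474-0.353001i
d^3_{-1,2}: k∈[3..4] ⇒ +0.115277 -0.712278 = -0.597001;  D = -0.181566-0.568721i
d^3_{0,2}: k∈[2..3] ⇒ +0.028399 -0.350948 = -0.322549;  D = -0.314189-0.072959i
d^3_{1,2}: k∈[1..2] ⇒ +0.004664 -0.115277 = -0.110613;  D = -0.076633+0.079766i
d^3_{2,2}: k∈[0..1] ⇒ +0.000420 -0.025925 = -0.025505;  D = +0.006760+0.024593i
d^3_{3,2}: single k=0 term ⇒ -0.003613;  D = +0.003483+0.000960i
Y_3^{m'}(θ=1.468,φ=4.7498) and Σ D·Y over m':
  (-0.5421-0.1028i)·(-0.0460-0.4081i)  (+0.3125-0.3530i)·(-0.1035+0.0078i)  (-0.1816-0.5687i)·(-0.0114-0.3043i)  (-0.3142-0.0730i)·(-0.1129+0.0000i)  (-0.0766+0.0798i)·(+0.0114-0.3043i)  (+0.0068+0.0246i)·(-0.1035-0.0078i)  (+0.0035+0.0010i)·(+0.0460-0.4081i)
Y_3^2(R⁻¹ n̂) = -0.158712+0.355106i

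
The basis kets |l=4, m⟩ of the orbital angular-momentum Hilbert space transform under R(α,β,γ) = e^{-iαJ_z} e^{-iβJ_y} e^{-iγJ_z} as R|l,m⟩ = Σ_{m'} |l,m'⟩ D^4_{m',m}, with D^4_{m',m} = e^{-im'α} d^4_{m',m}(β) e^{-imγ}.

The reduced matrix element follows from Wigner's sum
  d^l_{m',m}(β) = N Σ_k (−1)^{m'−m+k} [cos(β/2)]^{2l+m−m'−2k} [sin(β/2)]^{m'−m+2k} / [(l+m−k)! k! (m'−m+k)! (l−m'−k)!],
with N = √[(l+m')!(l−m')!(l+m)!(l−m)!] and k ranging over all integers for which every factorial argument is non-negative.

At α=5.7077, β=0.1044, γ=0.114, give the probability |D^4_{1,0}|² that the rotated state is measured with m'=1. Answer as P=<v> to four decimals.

Split into d^4_{1,0}(β=0.1044) × two z-phases.
c=cos(0.1044/2)=0.998638, s=sin(0.1044/2)=0.052176; N=√[120·6·24·24]=643.987578
The bounds max(0,m−m')=0 and min(l+m,l−m')=3 give 4 terms
  k=0: (−1)^1·643.9876/(144)·0.9986^7·0.0522^1 = -0.231124
  k=1: (−1)^2·643.9876/(24)·0.9986^5·0.0522^3 = +0.003786
  k=2: (−1)^3·643.9876/(24)·0.9986^3·0.0522^5 = -0.000010
  k=3: (−1)^4·643.9876/(144)·0.9986^1·0.0522^7 = +0.000000
d^4_{1,0}(0.1044) = -0.231124 +0.003786 -0.000010 +0.000000 = -0.227349
|D^4_{1,0}|² = |d^4_{1,0}(β)|² = (-0.227349)² = 0.051687 (the z-rotation phases have unit modulus)

P=0.0517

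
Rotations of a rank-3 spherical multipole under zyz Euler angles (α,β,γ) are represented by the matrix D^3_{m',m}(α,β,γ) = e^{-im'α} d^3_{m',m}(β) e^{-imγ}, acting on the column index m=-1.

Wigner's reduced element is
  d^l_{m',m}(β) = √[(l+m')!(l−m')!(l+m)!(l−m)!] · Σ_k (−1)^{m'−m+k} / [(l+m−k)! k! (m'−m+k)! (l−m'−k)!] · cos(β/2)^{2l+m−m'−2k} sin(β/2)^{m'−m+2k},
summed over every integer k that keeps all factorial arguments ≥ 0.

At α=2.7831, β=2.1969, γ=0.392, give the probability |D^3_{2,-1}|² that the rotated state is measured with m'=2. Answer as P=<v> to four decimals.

P=0.1483

Split into d^3_{2,-1}(β=2.1969) × two z-phases.
Half-angle: c=0.454977, s=0.890503. N=√(120·1·2·24)=75.894664
k: max(0,(-1)−(2))=0 … min(3+(-1),3−(2))=1
  k=0: (−1)^3·75.8947/(12)·0.4550^3·0.8905^3 = -0.420634
  k=1: (−1)^4·75.8947/(24)·0.4550^1·0.8905^5 = +0.805688
d^3_{2,-1}(2.1969) = -0.420634 +0.805688 = +0.385054
|D^3_{2,-1}|² = |d^3_{2,-1}(β)|² = (+0.385054)² = 0.148266 (the z-rotation phases have unit modulus)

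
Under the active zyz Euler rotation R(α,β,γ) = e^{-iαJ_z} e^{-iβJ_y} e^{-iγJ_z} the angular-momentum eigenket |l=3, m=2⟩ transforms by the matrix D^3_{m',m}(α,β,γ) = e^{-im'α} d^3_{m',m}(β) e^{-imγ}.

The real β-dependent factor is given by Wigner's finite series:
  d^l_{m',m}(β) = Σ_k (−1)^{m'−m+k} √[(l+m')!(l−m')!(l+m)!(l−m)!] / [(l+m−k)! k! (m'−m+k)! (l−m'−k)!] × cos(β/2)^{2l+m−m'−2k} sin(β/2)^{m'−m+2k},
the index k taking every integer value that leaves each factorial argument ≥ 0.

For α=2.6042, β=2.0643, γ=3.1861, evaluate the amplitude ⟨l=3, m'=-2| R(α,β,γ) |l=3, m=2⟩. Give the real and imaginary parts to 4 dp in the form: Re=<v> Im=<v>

Re=0.1244 Im=-0.2886

D^3_{-2,2}(2.6042,2.0643,3.1861) = e^{-i·-2·2.6042}·d^3_{-2,2}(2.0643)·e^{-i·2·3.1861}. Compute d first:
c=cos(2.0643/2)=0.512974, s=sin(2.0643/2)=0.858404; N=√[1·120·120·1]=120.000000
k∈{4,5} keeps every argument non-negative
  k=4: (−1)^0·120.0000/(24)·0.5130^2·0.8584^4 = +0.714378
  k=5: (−1)^1·120.0000/(120)·0.5130^0·0.8584^6 = -0.400083
d^3_{-2,2}(2.0643) = +0.714378 -0.400083 = +0.314295
Phases: e^{-i·(-2)·2.6042}=+0.475921-0.879488i, e^{-i·(2)·3.1861}=+0.996041-0.088897i ⇒ D=+0.124415-0.288622i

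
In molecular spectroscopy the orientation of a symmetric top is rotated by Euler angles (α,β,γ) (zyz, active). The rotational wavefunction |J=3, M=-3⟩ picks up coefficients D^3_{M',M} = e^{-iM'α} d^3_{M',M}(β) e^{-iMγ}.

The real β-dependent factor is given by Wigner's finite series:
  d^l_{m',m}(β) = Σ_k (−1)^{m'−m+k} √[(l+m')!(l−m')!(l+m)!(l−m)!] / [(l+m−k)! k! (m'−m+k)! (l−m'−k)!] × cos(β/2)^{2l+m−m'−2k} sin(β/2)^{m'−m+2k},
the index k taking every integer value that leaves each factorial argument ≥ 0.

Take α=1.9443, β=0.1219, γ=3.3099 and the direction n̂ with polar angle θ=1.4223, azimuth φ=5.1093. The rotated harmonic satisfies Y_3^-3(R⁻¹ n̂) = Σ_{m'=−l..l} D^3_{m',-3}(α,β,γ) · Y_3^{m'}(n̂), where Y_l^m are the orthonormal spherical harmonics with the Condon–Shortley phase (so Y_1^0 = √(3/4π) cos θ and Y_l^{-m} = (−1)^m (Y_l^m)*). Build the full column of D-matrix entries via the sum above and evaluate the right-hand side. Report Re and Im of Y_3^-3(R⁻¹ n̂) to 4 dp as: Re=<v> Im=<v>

Need the full column D^3_{m',-3} for m'=−3..3 at α=1.9443, β=0.1219, γ=3.3099.
cos(β/2)=0.998143, sin(β/2)=0.060912
d^3_{-3,-3}: single k=0 term ⇒ +0.988910;  D = -0.987435-0.054004i
d^3_{-2,-3}: single k=0 term ⇒ -0.147824;  D = -0.046341-0.140372i
d^3_{-1,-3}: single k=0 term ⇒ +0.014264;  D = +0.010979-0.009105i
d^3_{0,-3}: single k=0 term ⇒ -0.001005;  D = +0.000880+0.000486i
d^3_{1,-3}: single k=0 term ⇒ +0.000053;  D = -0.000007+0.000053i
d^3_{2,-3}: single k=0 term ⇒ -0.000002;  D = -0.000002+0.000000i
d^3_{3,-3}: single k=0 term ⇒ +0.000000;  D = -0.000000-0.000000i
Y_3^{m'}(θ=1.4223,φ=5.1093) and Σ D·Y over m':
  (-0.9874-0.0540i)·(-0.3748-0.1497i)  (-0.0463-0.1404i)·(-0.1037+0.1055i)  (+0.0110-0.0091i)·(-0.1100-0.2625i)  (+0.0009+0.0005i)·(-0.1596+0.0000i)  (-0.0000+0.0001i)·(+0.1100-0.2625i)  (-0.0000+0.0000i)·(-0.1037-0.1055i)  (-0.0000-0.0000i)·(+0.3748-0.1497i)
Y_3^-3(R⁻¹ n̂) = +0.377887+0.175805i

Re=0.3779 Im=0.1758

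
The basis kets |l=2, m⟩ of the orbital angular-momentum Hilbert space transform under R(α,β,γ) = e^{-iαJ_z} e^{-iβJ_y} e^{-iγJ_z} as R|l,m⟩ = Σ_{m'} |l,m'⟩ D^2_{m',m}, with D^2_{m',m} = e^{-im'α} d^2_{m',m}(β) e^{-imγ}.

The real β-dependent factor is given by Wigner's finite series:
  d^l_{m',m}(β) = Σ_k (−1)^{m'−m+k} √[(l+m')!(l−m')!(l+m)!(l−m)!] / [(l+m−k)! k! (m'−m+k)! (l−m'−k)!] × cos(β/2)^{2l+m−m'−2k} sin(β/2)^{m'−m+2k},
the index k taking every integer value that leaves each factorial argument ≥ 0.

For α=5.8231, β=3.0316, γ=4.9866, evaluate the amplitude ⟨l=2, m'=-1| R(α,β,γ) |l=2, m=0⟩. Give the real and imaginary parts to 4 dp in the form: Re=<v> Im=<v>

First d^2_{-1,0}(β=3.0316), then the phase factors e^{-i(-1)α} and e^{-i(0)γ}:
With c≡cos(β/2)=0.054969 and s≡sin(β/2)=0.998488, N=[1·6·2·2]^{1/2}=4.898979
k: max(0,(0)−(-1))=1 … min(2+(0),2−(-1))=2
  k=1: (−1)^0·4.8990/(2)·0.0550^3·0.9985^1 = +0.000406
  k=2: (−1)^1·4.8990/(2)·0.0550^1·0.9985^3 = -0.134035
d^2_{-1,0}(3.0316) = +0.000406 -0.134035 = -0.133629
Attach z-rotation phases: D = e^{-i(-1)(5.8231)}·(-0.133629)·e^{-i(0)(4.9866)} = -0.119734+0.059335i

Re=-0.1197 Im=0.0593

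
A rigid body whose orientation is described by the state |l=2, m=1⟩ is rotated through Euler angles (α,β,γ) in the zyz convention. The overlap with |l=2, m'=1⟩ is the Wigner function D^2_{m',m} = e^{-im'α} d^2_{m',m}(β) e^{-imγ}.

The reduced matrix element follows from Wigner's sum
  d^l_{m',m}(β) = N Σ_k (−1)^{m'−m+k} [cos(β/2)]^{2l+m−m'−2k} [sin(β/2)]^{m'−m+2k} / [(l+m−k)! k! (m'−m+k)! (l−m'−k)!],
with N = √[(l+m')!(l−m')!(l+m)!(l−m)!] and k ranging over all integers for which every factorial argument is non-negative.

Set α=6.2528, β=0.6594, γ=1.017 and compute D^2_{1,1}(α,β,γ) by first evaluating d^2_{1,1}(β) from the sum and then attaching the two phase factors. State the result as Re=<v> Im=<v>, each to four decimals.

Re=0.2867 Im=-0.4336

D^2_{1,1}(6.2528,0.6594,1.017) = e^{-i·1·6.2528}·d^2_{1,1}(0.6594)·e^{-i·1·1.017}. Compute d first:
With c≡cos(β/2)=0.946140 and s≡sin(β/2)=0.323759, N=[6·1·6·1]^{1/2}=6.000000
k: max(0,(1)−(1))=0 … min(2+(1),2−(1))=1
  k=0: (−1)^0·6.0000/(6)·0.9461^4·0.3238^0 = +0.801347
  k=1: (−1)^1·6.0000/(2)·0.9461^2·0.3238^2 = -0.281498
d^2_{1,1}(0.6594) = +0.801347 -0.281498 = +0.519849
Attach z-rotation phases: D = e^{-i(1)(6.2528)}·(+0.519849)·e^{-i(1)(1.017)} = +0.286705-0.433639i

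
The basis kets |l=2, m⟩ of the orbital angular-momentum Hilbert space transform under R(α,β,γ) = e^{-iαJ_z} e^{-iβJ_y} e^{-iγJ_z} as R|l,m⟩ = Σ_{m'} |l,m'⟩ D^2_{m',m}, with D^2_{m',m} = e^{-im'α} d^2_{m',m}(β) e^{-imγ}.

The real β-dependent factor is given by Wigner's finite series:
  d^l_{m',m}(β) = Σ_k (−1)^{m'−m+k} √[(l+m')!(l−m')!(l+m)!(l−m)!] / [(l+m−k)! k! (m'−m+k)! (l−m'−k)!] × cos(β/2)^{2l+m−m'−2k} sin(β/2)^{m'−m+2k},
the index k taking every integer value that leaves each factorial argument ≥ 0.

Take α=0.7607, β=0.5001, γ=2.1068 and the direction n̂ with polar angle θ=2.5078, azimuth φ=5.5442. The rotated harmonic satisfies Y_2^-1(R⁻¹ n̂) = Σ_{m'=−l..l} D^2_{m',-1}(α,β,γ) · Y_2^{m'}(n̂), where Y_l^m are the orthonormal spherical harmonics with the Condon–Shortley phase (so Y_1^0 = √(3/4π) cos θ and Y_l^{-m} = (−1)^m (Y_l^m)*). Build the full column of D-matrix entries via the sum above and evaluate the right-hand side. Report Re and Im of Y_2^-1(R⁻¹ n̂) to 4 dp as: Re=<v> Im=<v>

Re=0.3842 Im=-0.0330

Need the full column D^2_{m',-1} for m'=−2..2 at α=0.7607, β=0.5001, γ=2.1068.
cos(β/2)=0.968900, sin(β/2)=0.247452
d^2_{-2,-1}: single k=1 term ⇒ +0.450151;  D = -0.397900-0.210504i
d^2_{-1,-1}: k∈[0..1] ⇒ +0.881284 -0.172450 = +0.708834;  D = -0.682374+0.191863i
d^2_{0,-1}: k∈[0..1] ⇒ -0.551321 +0.035961 = -0.515360;  D = +0.263196-0.443084i
d^2_{1,-1}: k∈[0..1] ⇒ +0.172450 -0.003749 = +0.168700;  D = +0.037588+0.164459i
d^2_{2,-1}: single k=0 term ⇒ -0.029362;  D = -0.024473-0.016223i
Y_2^{m'}(θ=2.5078,φ=5.5442) and Σ D·Y over m':
  (-0.3979-0.2105i)·(+0.0126+0.1349i)  (-0.6824+0.1919i)·(-0.2725-0.2483i)  (+0.2632-0.4431i)·(+0.2990+0.0000i)  (+0.0376+0.1645i)·(+0.2725-0.2483i)  (-0.0245-0.0162i)·(+0.0126-0.1349i)
Y_2^-1(R⁻¹ n̂) = +0.384244-0.033044i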